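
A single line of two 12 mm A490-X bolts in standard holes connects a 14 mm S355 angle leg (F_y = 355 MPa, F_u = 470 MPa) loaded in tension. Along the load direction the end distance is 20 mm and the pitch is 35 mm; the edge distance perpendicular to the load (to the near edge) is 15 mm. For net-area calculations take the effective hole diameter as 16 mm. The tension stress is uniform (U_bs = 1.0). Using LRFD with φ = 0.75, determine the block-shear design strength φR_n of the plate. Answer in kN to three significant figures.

Shear plane L_v = 20 + 1·35 = 55 mm; A_gv = 55 × 14 = 770 mm².
A_nv = (55 − 1.5·16) × 14 = 434 mm².
A_nt = (15 − 0.5·16) × 14 = 98 mm².
0.6 F_u A_nv = 122.4 kN; 0.6 F_y A_gv = 164 kN → shear rupture governs the shear term.
R_n = 122.4 + 1.0 × 470 × 98 / 1000 = 168.4 kN.
Design strength φR_n = 0.75 × 168.4 = 126 kN.

126 kN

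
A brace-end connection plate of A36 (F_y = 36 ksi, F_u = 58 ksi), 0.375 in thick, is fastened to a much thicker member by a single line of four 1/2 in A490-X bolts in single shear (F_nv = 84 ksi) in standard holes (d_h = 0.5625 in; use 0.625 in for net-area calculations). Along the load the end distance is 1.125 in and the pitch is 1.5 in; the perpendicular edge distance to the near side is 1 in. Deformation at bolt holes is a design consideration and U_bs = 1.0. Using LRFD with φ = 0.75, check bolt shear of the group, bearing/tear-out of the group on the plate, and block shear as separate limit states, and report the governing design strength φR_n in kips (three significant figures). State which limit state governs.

44.9 kips (block shear governs)

Bolt shear: A_b = π·0.5²/4 = 0.1963 in²; R_n = 84 × 0.1963 × 4 × 1 = 65.97 kips → 0.75 × 65.97 = 49.5 kips.
Bearing: edge l_c = 0.8438, r_n = 22.02 kips; interior l_c = 0.9375, r_n = 24.47 kips; R_n = 22.02 + 3·24.47 = 95.43 kips → 71.6 kips.
Block shear: A_gv = 2.109, A_nv = 1.289, A_nt = 0.2578 in²; R_n = min(0.6F_uA_nv, 0.6F_yA_gv) + U_bs·F_u·A_nt = 59.81 kips → 44.9 kips.
Block shear governs: 44.9 kips.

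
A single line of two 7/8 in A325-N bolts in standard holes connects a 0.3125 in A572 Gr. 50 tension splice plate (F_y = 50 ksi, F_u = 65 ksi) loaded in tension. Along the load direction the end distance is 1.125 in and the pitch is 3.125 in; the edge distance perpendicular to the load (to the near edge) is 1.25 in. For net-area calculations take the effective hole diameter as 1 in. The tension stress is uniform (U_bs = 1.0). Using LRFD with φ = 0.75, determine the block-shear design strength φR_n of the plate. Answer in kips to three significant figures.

Shear plane L_v = 1.125 + 1·3.125 = 4.25 in; A_gv = 4.25 × 0.3125 = 1.328 in².
A_nv = (4.25 − 1.5·1) × 0.3125 = 0.8594 in².
A_nt = (1.25 − 0.5·1) × 0.3125 = 0.2344 in².
0.6 F_u A_nv = 33.52 kips; 0.6 F_y A_gv = 39.84 kips → shear rupture governs the shear term.
R_n = 33.52 + 1.0 × 65 × 0.2344 = 48.75 kips.
Design strength φR_n = 0.75 × 48.75 = 36.6 kips.

36.6 kips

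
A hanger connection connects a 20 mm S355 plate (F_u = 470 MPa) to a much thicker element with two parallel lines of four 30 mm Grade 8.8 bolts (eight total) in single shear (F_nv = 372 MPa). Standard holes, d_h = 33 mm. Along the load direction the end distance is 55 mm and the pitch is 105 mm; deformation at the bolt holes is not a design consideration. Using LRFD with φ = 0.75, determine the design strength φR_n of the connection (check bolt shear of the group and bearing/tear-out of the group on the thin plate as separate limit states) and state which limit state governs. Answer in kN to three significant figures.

Bolt shear: A_b = π·30²/4 = 706.9 mm²; R_n = 372 × 706.9 × 8 × 1 / 1000 = 2104 kN → 0.75 × 2104 = 1580 kN.
Bearing (1.5 l_c t F_u ≤ 3.0 d t F_u): upper limit = 3.0·30·20·470 / 1000 = 846 kN.
  Edge l_c = 55 − 33/2 = 38.5 → r_n = 542.9 kN; interior l_c = 105 − 33 = 72 → r_n = 846 kN.
  R_n,bearing = 2·542.9 + 6·846 = 6162 kN → 0.75 × 6162 = 4620 kN.
Bolt shear governs: 1580 kN.

1580 kN (bolt shear governs)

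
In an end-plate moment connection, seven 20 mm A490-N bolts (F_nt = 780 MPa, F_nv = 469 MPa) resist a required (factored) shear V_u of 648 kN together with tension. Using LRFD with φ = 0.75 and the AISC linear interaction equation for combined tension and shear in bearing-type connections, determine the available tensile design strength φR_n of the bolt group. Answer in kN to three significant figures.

595 kN

A_b = π·20²/4 = 314.2 mm²; f_rv = 648 × 1000 / (7 × 314.2) = 294.7 MPa.
F'_nt = 1.3 F_nt − (F_nt / φF_nv) f_rv = 1.3·780 − (780/(0.75·469))·294.7 = 360.6 MPa, capped at F_nt → F'_nt = 360.6 MPa.
R_n = F'_nt · A_b · n = 360.6 × 314.2 × 7 / 1000 = 793 kN.
Design strength φR_n = 0.75 × 793 = 595 kN.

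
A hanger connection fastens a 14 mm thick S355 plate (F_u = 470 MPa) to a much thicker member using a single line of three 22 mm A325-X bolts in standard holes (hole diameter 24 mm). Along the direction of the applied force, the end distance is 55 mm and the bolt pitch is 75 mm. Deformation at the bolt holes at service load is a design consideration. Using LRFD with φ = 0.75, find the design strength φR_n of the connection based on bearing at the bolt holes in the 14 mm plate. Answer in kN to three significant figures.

Per bolt r_n = 1.2 l_c t F_u ≤ 2.4 d t F_u; upper limit = 2.4 × 22 × 14 × 470 / 1000 = 347.4 kN.
Edge bolt: l_c = 55 − 24/2 = 43 mm → 1.2 × 43 × 14 × 470 / 1000 = 339.5 → r_n = 339.5 kN.
Interior bolts: l_c = 75 − 24 = 51 mm → 1.2 × 51 × 14 × 470 / 1000 = 402.7 → r_n = 347.4 kN.
R_n = 1 × 339.5 + 2 × 347.4 = 1034 kN.
Design strength φR_n = 0.75 × 1034 = 776 kN.

776 kN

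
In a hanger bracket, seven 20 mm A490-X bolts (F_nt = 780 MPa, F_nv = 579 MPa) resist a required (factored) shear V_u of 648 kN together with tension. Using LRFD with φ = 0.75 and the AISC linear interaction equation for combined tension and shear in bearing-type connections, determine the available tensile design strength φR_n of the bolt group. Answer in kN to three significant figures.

A_b = π·20²/4 = 314.2 mm²; f_rv = 648 × 1000 / (7 × 314.2) = 294.7 MPa.
F'_nt = 1.3 F_nt − (F_nt / φF_nv) f_rv = 1.3·780 − (780/(0.75·579))·294.7 = 484.7 MPa, capped at F_nt → F'_nt = 484.7 MPa.
R_n = F'_nt · A_b · n = 484.7 × 314.2 × 7 / 1000 = 1066 kN.
Design strength φR_n = 0.75 × 1066 = 799 kN.

799 kN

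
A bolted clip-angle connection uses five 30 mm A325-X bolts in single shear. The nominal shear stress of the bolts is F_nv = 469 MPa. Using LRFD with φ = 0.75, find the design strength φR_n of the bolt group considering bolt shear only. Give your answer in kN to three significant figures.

A_b = π × 30² / 4 = 706.9 mm².
R_n = F_nv · A_b · n · n_s = 469 × 706.9 × 5 × 1 / 1000 = 1658 kN.
Design strength φR_n = 0.75 × 1658 = 1240 kN.

1240 kN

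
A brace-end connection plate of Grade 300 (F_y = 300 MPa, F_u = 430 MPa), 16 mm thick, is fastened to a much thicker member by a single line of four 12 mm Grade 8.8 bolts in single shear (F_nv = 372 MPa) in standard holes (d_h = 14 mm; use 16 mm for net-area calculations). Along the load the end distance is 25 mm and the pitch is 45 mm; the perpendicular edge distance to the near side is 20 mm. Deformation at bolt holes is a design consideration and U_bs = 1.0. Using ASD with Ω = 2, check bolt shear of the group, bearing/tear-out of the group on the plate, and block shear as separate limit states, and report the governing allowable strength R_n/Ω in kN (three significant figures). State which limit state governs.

Bolt shear: A_b = π·12²/4 = 113.1 mm²; R_n = 372 × 113.1 × 4 × 1 / 1000 = 168.3 kN → 168.3 / 2 = 84.1 kN.
Bearing: edge l_c = 18, r_n = 148.6 kN; interior l_c = 31, r_n = 198.1 kN; R_n = 148.6 + 3·198.1 = 743 kN → 372 kN.
Block shear: A_gv = 2560, A_nv = 1664, A_nt = 192 mm²; R_n = min(0.6F_uA_nv, 0.6F_yA_gv) + U_bs·F_u·A_nt = 511.9 kN → 256 kN.
Bolt shear governs: 84.1 kN.

84.1 kN (bolt shear governs)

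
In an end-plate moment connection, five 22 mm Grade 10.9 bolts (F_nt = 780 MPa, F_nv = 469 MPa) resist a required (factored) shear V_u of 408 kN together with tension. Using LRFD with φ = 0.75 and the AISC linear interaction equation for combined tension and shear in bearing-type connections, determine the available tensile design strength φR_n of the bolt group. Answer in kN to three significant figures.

767 kN

A_b = π·22²/4 = 380.1 mm²; f_rv = 408 × 1000 / (5 × 380.1) = 214.7 MPa.
F'_nt = 1.3 F_nt − (F_nt / φF_nv) f_rv = 1.3·780 − (780/(0.75·469))·214.7 = 538 MPa, capped at F_nt → F'_nt = 538 MPa.
R_n = F'_nt · A_b · n = 538 × 380.1 × 5 / 1000 = 1023 kN.
Design strength φR_n = 0.75 × 1023 = 767 kN.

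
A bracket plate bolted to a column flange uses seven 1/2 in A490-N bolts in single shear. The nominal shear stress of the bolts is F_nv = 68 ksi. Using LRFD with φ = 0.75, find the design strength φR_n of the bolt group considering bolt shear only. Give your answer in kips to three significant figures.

70.1 kips

A_b = π × 0.5² / 4 = 0.1963 in².
R_n = F_nv · A_b · n · n_s = 68 × 0.1963 × 7 × 1 = 93.46 kips.
Design strength φR_n = 0.75 × 93.46 = 70.1 kips.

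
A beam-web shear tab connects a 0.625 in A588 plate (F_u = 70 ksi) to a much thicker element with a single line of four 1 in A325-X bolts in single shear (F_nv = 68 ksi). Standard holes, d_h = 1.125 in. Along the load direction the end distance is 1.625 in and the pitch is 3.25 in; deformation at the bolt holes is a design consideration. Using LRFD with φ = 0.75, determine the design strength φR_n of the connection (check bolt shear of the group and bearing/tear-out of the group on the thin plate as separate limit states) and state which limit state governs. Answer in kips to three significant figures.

Bolt shear: A_b = π·1²/4 = 0.7854 in²; R_n = 68 × 0.7854 × 4 × 1 = 213.6 kips → 0.75 × 213.6 = 160 kips.
Bearing (1.2 l_c t F_u ≤ 2.4 d t F_u): upper limit = 2.4·1·0.625·70 = 105 kips.
  Edge l_c = 1.625 − 1.125/2 = 1.062 → r_n = 55.78 kips; interior l_c = 3.25 − 1.125 = 2.125 → r_n = 105 kips.
  R_n,bearing = 1·55.78 + 3·105 = 370.8 kips → 0.75 × 370.8 = 278 kips.
Bolt shear governs: 160 kips.

160 kips (bolt shear governs)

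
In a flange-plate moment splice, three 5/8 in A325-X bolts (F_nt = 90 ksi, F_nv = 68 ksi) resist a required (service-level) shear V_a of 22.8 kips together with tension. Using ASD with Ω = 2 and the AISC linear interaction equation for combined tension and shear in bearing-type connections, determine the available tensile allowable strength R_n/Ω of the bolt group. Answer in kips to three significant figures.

23.7 kips

A_b = π·0.625²/4 = 0.3068 in²; f_rv = 22.8 / (3 × 0.3068) = 24.77 ksi.
F'_nt = 1.3 F_nt − (Ω F_nt / F_nv) f_rv = 1.3·90 − (2·90/68)·24.77 = 51.43 ksi, capped at F_nt → F'_nt = 51.43 ksi.
R_n = F'_nt · A_b · n = 51.43 × 0.3068 × 3 = 47.33 kips.
Allowable strength R_n/Ω = 47.33 / 2 = 23.7 kips.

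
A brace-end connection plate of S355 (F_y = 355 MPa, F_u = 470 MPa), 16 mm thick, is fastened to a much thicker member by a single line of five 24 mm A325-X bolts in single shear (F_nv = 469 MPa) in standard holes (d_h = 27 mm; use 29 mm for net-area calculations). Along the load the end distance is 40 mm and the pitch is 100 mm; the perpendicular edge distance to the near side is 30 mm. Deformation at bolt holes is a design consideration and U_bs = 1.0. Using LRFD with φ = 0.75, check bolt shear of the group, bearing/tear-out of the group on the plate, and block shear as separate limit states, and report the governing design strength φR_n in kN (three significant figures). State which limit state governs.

Bolt shear: A_b = π·24²/4 = 452.4 mm²; R_n = 469 × 452.4 × 5 × 1 / 1000 = 1061 kN → 0.75 × 1061 = 796 kN.
Bearing: edge l_c = 26.5, r_n = 239.1 kN; interior l_c = 73, r_n = 433.2 kN; R_n = 239.1 + 4·433.2 = 1972 kN → 1480 kN.
Block shear: A_gv = 7040, A_nv = 4952, A_nt = 248 mm²; R_n = min(0.6F_uA_nv, 0.6F_yA_gv) + U_bs·F_u·A_nt = 1513 kN → 1130 kN.
Bolt shear governs: 796 kN.

796 kN (bolt shear governs)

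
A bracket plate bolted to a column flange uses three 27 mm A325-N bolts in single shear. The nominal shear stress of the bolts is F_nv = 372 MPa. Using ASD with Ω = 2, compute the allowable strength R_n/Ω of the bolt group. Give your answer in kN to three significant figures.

319 kN

A_b = π × 27² / 4 = 572.6 mm².
R_n = F_nv · A_b · n · n_s = 372 × 572.6 × 3 × 1 / 1000 = 639 kN.
Allowable strength R_n/Ω = 639 / 2 = 319 kN.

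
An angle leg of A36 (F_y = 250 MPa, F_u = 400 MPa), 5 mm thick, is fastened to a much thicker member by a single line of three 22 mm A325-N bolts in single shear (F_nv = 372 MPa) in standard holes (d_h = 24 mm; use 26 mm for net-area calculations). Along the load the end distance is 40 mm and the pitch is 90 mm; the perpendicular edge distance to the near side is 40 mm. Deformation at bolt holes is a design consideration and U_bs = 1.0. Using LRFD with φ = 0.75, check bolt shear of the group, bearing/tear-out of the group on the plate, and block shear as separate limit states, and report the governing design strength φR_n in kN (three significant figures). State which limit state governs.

Bolt shear: A_b = π·22²/4 = 380.1 mm²; R_n = 372 × 380.1 × 3 × 1 / 1000 = 424.2 kN → 0.75 × 424.2 = 318 kN.
Bearing: edge l_c = 28, r_n = 67.2 kN; interior l_c = 66, r_n = 105.6 kN; R_n = 67.2 + 2·105.6 = 278.4 kN → 209 kN.
Block shear: A_gv = 1100, A_nv = 775, A_nt = 135 mm²; R_n = min(0.6F_uA_nv, 0.6F_yA_gv) + U_bs·F_u·A_nt = 219 kN → 164 kN.
Block shear governs: 164 kN.

164 kN (block shear governs)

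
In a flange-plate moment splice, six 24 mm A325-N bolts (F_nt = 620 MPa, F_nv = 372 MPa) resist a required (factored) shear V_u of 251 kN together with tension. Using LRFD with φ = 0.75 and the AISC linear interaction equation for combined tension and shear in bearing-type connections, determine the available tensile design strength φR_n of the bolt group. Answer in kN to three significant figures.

1220 kN

A_b = π·24²/4 = 452.4 mm²; f_rv = 251 × 1000 / (6 × 452.4) = 92.47 MPa.
F'_nt = 1.3 F_nt − (F_nt / φF_nv) f_rv = 1.3·620 − (620/(0.75·372))·92.47 = 600.5 MPa, capped at F_nt → F'_nt = 600.5 MPa.
R_n = F'_nt · A_b · n = 600.5 × 452.4 × 6 / 1000 = 1630 kN.
Design strength φR_n = 0.75 × 1630 = 1220 kN.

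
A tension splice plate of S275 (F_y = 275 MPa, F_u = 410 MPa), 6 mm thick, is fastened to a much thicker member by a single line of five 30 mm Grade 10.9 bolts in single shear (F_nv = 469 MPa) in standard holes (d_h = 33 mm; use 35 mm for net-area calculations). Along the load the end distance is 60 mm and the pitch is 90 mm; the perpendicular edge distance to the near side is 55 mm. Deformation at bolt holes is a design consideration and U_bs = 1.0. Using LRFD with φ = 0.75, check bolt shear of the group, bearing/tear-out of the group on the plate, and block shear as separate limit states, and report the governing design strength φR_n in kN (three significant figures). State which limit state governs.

360 kN (block shear governs)

Bolt shear: A_b = π·30²/4 = 706.9 mm²; R_n = 469 × 706.9 × 5 × 1 / 1000 = 1658 kN → 0.75 × 1658 = 1240 kN.
Bearing: edge l_c = 43.5, r_n = 128.4 kN; interior l_c = 57, r_n = 168.3 kN; R_n = 128.4 + 4·168.3 = 801.5 kN → 601 kN.
Block shear: A_gv = 2520, A_nv = 1575, A_nt = 225 mm²; R_n = min(0.6F_uA_nv, 0.6F_yA_gv) + U_bs·F_u·A_nt = 479.7 kN → 360 kN.
Block shear governs: 360 kN.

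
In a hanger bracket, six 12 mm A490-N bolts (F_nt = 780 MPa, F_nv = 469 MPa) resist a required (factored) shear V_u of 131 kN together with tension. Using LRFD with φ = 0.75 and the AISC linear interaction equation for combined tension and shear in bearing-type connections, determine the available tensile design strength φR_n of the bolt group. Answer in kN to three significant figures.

A_b = π·12²/4 = 113.1 mm²; f_rv = 131 × 1000 / (6 × 113.1) = 193 MPa.
F'_nt = 1.3 F_nt − (F_nt / φF_nv) f_rv = 1.3·780 − (780/(0.75·469))·193 = 585.9 MPa, capped at F_nt → F'_nt = 585.9 MPa.
R_n = F'_nt · A_b · n = 585.9 × 113.1 × 6 / 1000 = 397.6 kN.
Design strength φR_n = 0.75 × 397.6 = 298 kN.

298 kN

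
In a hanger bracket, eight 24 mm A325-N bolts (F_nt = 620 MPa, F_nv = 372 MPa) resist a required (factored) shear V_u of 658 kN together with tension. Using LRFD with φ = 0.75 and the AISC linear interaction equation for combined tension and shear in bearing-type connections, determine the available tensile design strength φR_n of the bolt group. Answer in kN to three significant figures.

A_b = π·24²/4 = 452.4 mm²; f_rv = 658 × 1000 / (8 × 452.4) = 181.8 MPa.
F'_nt = 1.3 F_nt − (F_nt / φF_nv) f_rv = 1.3·620 − (620/(0.75·372))·181.8 = 402 MPa, capped at F_nt → F'_nt = 402 MPa.
R_n = F'_nt · A_b · n = 402 × 452.4 × 8 / 1000 = 1455 kN.
Design strength φR_n = 0.75 × 1455 = 1090 kN.

1090 kN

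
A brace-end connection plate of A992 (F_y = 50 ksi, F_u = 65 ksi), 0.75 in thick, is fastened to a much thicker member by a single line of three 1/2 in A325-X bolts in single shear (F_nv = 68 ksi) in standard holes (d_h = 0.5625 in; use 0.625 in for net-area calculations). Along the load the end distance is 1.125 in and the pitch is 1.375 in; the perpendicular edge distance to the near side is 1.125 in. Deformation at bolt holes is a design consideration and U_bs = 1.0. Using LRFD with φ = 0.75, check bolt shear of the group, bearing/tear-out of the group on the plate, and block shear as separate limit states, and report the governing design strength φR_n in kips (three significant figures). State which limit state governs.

30 kips (bolt shear governs)

Bolt shear: A_b = π·0.5²/4 = 0.1963 in²; R_n = 68 × 0.1963 × 3 × 1 = 40.06 kips → 0.75 × 40.06 = 30 kips.
Bearing: edge l_c = 0.8438, r_n = 49.36 kips; interior l_c = 0.8125, r_n = 47.53 kips; R_n = 49.36 + 2·47.53 = 144.4 kips → 108 kips.
Block shear: A_gv = 2.906, A_nv = 1.734, A_nt = 0.6094 in²; R_n = min(0.6F_uA_nv, 0.6F_yA_gv) + U_bs·F_u·A_nt = 107.2 kips → 80.4 kips.
Bolt shear governs: 30 kips.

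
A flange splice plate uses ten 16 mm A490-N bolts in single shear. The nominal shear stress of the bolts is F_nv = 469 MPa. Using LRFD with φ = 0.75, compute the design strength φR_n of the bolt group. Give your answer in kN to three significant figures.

707 kN

A_b = π × 16² / 4 = 201.1 mm².
R_n = F_nv · A_b · n · n_s = 469 × 201.1 × 10 × 1 / 1000 = 943 kN.
Design strength φR_n = 0.75 × 943 = 707 kN.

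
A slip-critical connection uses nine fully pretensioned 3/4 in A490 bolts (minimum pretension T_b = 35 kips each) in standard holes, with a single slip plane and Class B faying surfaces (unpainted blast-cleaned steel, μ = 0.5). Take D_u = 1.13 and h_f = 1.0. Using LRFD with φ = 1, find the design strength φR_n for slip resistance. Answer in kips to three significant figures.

178 kips

R_n = μ · D_u · h_f · T_b · n_s · n_b = 0.5 × 1.13 × 1.0 × 35 × 1 × 9 = 178 kips.
Design strength φR_n = 1 × 178 = 178 kips.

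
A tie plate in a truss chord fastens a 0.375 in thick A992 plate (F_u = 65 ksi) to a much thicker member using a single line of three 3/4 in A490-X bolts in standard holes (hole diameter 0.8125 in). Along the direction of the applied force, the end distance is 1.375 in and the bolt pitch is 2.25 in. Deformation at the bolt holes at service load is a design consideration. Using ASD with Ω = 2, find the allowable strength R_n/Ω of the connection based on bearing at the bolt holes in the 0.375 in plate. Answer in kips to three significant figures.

Per bolt r_n = 1.2 l_c t F_u ≤ 2.4 d t F_u; upper limit = 2.4 × 0.75 × 0.375 × 65 = 43.87 kips.
Edge bolt: l_c = 1.375 − 0.8125/2 = 0.9688 in → 1.2 × 0.9688 × 0.375 × 65 = 28.34 → r_n = 28.34 kips.
Interior bolts: l_c = 2.25 − 0.8125 = 1.438 in → 1.2 × 1.438 × 0.375 × 65 = 42.05 → r_n = 42.05 kips.
R_n = 1 × 28.34 + 2 × 42.05 = 112.4 kips.
Allowable strength R_n/Ω = 112.4 / 2 = 56.2 kips.

56.2 kips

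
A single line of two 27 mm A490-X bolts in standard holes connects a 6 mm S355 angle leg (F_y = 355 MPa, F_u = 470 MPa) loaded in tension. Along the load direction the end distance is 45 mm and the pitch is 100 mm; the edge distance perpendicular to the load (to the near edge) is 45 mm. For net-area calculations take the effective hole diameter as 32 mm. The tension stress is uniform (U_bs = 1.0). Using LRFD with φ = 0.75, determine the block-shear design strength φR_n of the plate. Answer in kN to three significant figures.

Shear plane L_v = 45 + 1·100 = 145 mm; A_gv = 145 × 6 = 870 mm².
A_nv = (145 − 1.5·32) × 6 = 582 mm².
A_nt = (45 − 0.5·32) × 6 = 174 mm².
0.6 F_u A_nv = 164.1 kN; 0.6 F_y A_gv = 185.3 kN → shear rupture governs the shear term.
R_n = 164.1 + 1.0 × 470 × 174 / 1000 = 245.9 kN.
Design strength φR_n = 0.75 × 245.9 = 184 kN.

184 kN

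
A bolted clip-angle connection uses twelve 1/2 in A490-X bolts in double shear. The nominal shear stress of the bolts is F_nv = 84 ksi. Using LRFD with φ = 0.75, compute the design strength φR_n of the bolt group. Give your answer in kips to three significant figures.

297 kips

A_b = π × 0.5² / 4 = 0.1963 in².
R_n = F_nv · A_b · n · n_s = 84 × 0.1963 × 12 × 2 = 395.8 kips.
Design strength φR_n = 0.75 × 395.8 = 297 kips.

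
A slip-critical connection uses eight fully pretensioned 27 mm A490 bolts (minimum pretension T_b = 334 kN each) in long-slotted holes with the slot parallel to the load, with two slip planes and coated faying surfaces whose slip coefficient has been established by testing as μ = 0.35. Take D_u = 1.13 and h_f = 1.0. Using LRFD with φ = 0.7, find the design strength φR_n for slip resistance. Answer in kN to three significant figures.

R_n = μ · D_u · h_f · T_b · n_s · n_b = 0.35 × 1.13 × 1.0 × 334 × 2 × 8 = 2114 kN.
Design strength φR_n = 0.7 × 2114 = 1480 kN.

1480 kN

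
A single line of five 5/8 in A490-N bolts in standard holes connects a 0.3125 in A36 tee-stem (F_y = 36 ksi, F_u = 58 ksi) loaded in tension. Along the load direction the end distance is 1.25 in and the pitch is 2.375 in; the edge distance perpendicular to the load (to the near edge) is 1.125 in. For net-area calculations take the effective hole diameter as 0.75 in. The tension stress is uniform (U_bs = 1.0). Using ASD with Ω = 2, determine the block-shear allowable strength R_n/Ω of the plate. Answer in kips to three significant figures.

43.1 kips

Shear plane L_v = 1.25 + 4·2.375 = 10.75 in; A_gv = 10.75 × 0.3125 = 3.359 in².
A_nv = (10.75 − 4.5·0.75) × 0.3125 = 2.305 in².
A_nt = (1.125 − 0.5·0.75) × 0.3125 = 0.2344 in².
0.6 F_u A_nv = 80.2 kips; 0.6 F_y A_gv = 72.56 kips → shear yielding governs the shear term.
R_n = 72.56 + 1.0 × 58 × 0.2344 = 86.16 kips.
Allowable strength R_n/Ω = 86.16 / 2 = 43.1 kips.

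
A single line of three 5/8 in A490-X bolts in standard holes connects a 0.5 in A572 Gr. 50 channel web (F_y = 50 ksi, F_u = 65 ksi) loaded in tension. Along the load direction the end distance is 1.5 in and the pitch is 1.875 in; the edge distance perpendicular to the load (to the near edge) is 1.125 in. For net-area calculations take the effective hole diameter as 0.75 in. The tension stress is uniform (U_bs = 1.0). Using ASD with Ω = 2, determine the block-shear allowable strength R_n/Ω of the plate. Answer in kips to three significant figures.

45.1 kips

Shear plane L_v = 1.5 + 2·1.875 = 5.25 in; A_gv = 5.25 × 0.5 = 2.625 in².
A_nv = (5.25 − 2.5·0.75) × 0.5 = 1.688 in².
A_nt = (1.125 − 0.5·0.75) × 0.5 = 0.375 in².
0.6 F_u A_nv = 65.81 kips; 0.6 F_y A_gv = 78.75 kips → shear rupture governs the shear term.
R_n = 65.81 + 1.0 × 65 × 0.375 = 90.19 kips.
Allowable strength R_n/Ω = 90.19 / 2 = 45.1 kips.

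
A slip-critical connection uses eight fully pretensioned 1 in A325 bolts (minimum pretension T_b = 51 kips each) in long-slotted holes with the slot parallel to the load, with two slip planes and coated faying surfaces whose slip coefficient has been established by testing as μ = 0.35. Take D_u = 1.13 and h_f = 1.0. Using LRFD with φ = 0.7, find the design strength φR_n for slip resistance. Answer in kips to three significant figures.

226 kips

R_n = μ · D_u · h_f · T_b · n_s · n_b = 0.35 × 1.13 × 1.0 × 51 × 2 × 8 = 322.7 kips.
Design strength φR_n = 0.7 × 322.7 = 226 kips.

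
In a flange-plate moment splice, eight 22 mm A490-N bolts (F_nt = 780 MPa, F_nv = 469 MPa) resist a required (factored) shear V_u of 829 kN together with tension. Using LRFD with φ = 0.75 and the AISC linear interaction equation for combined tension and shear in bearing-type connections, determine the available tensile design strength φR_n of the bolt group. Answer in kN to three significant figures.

A_b = π·22²/4 = 380.1 mm²; f_rv = 829 × 1000 / (8 × 380.1) = 272.6 MPa.
F'_nt = 1.3 F_nt − (F_nt / φF_nv) f_rv = 1.3·780 − (780/(0.75·469))·272.6 = 409.5 MPa, capped at F_nt → F'_nt = 409.5 MPa.
R_n = F'_nt · A_b · n = 409.5 × 380.1 × 8 / 1000 = 1245 kN.
Design strength φR_n = 0.75 × 1245 = 934 kN.

934 kN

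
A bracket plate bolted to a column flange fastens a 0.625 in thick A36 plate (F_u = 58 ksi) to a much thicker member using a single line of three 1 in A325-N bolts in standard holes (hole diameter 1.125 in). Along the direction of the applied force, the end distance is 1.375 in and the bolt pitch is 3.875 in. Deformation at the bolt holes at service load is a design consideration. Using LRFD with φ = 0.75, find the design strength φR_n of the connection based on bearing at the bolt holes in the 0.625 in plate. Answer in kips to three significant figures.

157 kips

Per bolt r_n = 1.2 l_c t F_u ≤ 2.4 d t F_u; upper limit = 2.4 × 1 × 0.625 × 58 = 87 kips.
Edge bolt: l_c = 1.375 − 1.125/2 = 0.8125 in → 1.2 × 0.8125 × 0.625 × 58 = 35.34 → r_n = 35.34 kips.
Interior bolts: l_c = 3.875 − 1.125 = 2.75 in → 1.2 × 2.75 × 0.625 × 58 = 119.6 → r_n = 87 kips.
R_n = 1 × 35.34 + 2 × 87 = 209.3 kips.
Design strength φR_n = 0.75 × 209.3 = 157 kips.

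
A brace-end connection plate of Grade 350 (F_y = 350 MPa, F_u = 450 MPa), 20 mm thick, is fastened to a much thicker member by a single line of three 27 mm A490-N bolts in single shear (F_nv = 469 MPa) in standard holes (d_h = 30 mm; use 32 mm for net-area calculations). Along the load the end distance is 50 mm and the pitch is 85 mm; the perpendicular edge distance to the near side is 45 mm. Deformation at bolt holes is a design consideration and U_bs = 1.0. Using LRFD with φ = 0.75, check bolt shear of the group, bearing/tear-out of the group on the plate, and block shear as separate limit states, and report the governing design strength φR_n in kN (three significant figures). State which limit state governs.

604 kN (bolt shear governs)

Bolt shear: A_b = π·27²/4 = 572.6 mm²; R_n = 469 × 572.6 × 3 × 1 / 1000 = 805.6 kN → 0.75 × 805.6 = 604 kN.
Bearing: edge l_c = 35, r_n = 378 kN; interior l_c = 55, r_n = 583.2 kN; R_n = 378 + 2·583.2 = 1544 kN → 1160 kN.
Block shear: A_gv = 4400, A_nv = 2800, A_nt = 580 mm²; R_n = min(0.6F_uA_nv, 0.6F_yA_gv) + U_bs·F_u·A_nt = 1017 kN → 763 kN.
Bolt shear governs: 604 kN.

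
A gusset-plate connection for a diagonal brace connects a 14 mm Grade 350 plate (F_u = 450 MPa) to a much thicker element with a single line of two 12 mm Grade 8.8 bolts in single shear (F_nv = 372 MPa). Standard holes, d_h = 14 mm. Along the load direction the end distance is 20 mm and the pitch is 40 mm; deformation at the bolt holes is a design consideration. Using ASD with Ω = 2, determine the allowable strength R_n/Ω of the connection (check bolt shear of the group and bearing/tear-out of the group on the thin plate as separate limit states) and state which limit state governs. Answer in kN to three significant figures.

Bolt shear: A_b = π·12²/4 = 113.1 mm²; R_n = 372 × 113.1 × 2 × 1 / 1000 = 84.14 kN → 84.14 / 2 = 42.1 kN.
Bearing (1.2 l_c t F_u ≤ 2.4 d t F_u): upper limit = 2.4·12·14·450 / 1000 = 181.4 kN.
  Edge l_c = 20 − 14/2 = 13 → r_n = 98.28 kN; interior l_c = 40 − 14 = 26 → r_n = 181.4 kN.
  R_n,bearing = 1·98.28 + 1·181.4 = 279.7 kN → 279.7 / 2 = 140 kN.
Bolt shear governs: 42.1 kN.

42.1 kN (bolt shear governs)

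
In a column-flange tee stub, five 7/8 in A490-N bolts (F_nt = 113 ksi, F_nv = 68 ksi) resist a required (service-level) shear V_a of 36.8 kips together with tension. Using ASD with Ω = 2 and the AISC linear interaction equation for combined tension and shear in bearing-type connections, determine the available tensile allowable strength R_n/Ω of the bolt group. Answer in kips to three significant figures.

160 kips

A_b = π·0.875²/4 = 0.6013 in²; f_rv = 36.8 / (5 × 0.6013) = 12.24 ksi.
F'_nt = 1.3 F_nt − (Ω F_nt / F_nv) f_rv = 1.3·113 − (2·113/68)·12.24 = 106.2 ksi, capped at F_nt → F'_nt = 106.2 ksi.
R_n = F'_nt · A_b · n = 106.2 × 0.6013 × 5 = 319.4 kips.
Allowable strength R_n/Ω = 319.4 / 2 = 160 kips.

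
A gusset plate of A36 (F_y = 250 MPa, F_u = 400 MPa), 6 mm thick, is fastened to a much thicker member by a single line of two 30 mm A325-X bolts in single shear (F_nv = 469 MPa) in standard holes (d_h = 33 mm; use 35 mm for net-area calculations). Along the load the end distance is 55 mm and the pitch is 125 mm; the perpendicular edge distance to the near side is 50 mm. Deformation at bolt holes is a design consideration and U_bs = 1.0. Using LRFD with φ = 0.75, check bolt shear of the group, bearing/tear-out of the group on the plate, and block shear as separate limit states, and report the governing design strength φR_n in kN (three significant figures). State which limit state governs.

Bolt shear: A_b = π·30²/4 = 706.9 mm²; R_n = 469 × 706.9 × 2 × 1 / 1000 = 663 kN → 0.75 × 663 = 497 kN.
Bearing: edge l_c = 38.5, r_n = 110.9 kN; interior l_c = 92, r_n = 172.8 kN; R_n = 110.9 + 1·172.8 = 283.7 kN → 213 kN.
Block shear: A_gv = 1080, A_nv = 765, A_nt = 195 mm²; R_n = min(0.6F_uA_nv, 0.6F_yA_gv) + U_bs·F_u·A_nt = 240 kN → 180 kN.
Block shear governs: 180 kN.

180 kN (block shear governs)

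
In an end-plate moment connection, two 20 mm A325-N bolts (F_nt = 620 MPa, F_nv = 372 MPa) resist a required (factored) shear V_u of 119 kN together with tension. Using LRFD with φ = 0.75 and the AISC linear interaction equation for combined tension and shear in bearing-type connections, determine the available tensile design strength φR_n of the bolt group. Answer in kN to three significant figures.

A_b = π·20²/4 = 314.2 mm²; f_rv = 119 × 1000 / (2 × 314.2) = 189.4 MPa.
F'_nt = 1.3 F_nt − (F_nt / φF_nv) f_rv = 1.3·620 − (620/(0.75·372))·189.4 = 385.1 MPa, capped at F_nt → F'_nt = 385.1 MPa.
R_n = F'_nt · A_b · n = 385.1 × 314.2 × 2 / 1000 = 242 kN.
Design strength φR_n = 0.75 × 242 = 181 kN.

181 kN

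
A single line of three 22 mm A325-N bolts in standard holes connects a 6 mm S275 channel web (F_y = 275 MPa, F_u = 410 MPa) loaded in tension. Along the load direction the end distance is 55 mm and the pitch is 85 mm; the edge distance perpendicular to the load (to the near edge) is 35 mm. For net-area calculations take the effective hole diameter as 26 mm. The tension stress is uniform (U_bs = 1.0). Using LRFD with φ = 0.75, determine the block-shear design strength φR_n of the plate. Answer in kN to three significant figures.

Shear plane L_v = 55 + 2·85 = 225 mm; A_gv = 225 × 6 = 1350 mm².
A_nv = (225 − 2.5·26) × 6 = 960 mm².
A_nt = (35 − 0.5·26) × 6 = 132 mm².
0.6 F_u A_nv = 236.2 kN; 0.6 F_y A_gv = 222.8 kN → shear yielding governs the shear term.
R_n = 222.8 + 1.0 × 410 × 132 / 1000 = 276.9 kN.
Design strength φR_n = 0.75 × 276.9 = 208 kN.

208 kN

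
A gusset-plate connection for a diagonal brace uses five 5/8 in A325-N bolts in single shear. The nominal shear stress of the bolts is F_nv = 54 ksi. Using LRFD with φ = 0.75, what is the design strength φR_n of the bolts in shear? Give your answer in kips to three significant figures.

62.1 kips

A_b = π × 0.625² / 4 = 0.3068 in².
R_n = F_nv · A_b · n · n_s = 54 × 0.3068 × 5 × 1 = 82.83 kips.
Design strength φR_n = 0.75 × 82.83 = 62.1 kips.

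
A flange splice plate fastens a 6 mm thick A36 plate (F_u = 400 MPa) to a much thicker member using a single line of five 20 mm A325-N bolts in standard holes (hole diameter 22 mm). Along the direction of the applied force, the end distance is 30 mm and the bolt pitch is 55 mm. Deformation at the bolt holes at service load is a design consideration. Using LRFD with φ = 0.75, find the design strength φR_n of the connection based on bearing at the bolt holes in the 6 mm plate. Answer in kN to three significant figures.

326 kN

Per bolt r_n = 1.2 l_c t F_u ≤ 2.4 d t F_u; upper limit = 2.4 × 20 × 6 × 400 / 1000 = 115.2 kN.
Edge bolt: l_c = 30 − 22/2 = 19 mm → 1.2 × 19 × 6 × 400 / 1000 = 54.72 → r_n = 54.72 kN.
Interior bolts: l_c = 55 − 22 = 33 mm → 1.2 × 33 × 6 × 400 / 1000 = 95.04 → r_n = 95.04 kN.
R_n = 1 × 54.72 + 4 × 95.04 = 434.9 kN.
Design strength φR_n = 0.75 × 434.9 = 326 kN.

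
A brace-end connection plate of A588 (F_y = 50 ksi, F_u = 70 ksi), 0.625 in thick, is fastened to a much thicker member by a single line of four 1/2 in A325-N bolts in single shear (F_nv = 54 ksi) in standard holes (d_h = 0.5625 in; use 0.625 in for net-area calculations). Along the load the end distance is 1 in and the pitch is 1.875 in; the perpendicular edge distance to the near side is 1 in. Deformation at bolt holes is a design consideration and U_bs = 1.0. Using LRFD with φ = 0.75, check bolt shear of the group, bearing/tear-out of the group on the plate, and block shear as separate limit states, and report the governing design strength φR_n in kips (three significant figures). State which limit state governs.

31.8 kips (bolt shear governs)

Bolt shear: A_b = π·0.5²/4 = 0.1963 in²; R_n = 54 × 0.1963 × 4 × 1 = 42.41 kips → 0.75 × 42.41 = 31.8 kips.
Bearing: edge l_c = 0.7188, r_n = 37.73 kips; interior l_c = 1.312, r_n = 52.5 kips; R_n = 37.73 + 3·52.5 = 195.2 kips → 146 kips.
Block shear: A_gv = 4.141, A_nv = 2.773, A_nt = 0.4297 in²; R_n = min(0.6F_uA_nv, 0.6F_yA_gv) + U_bs·F_u·A_nt = 146.6 kips → 110 kips.
Bolt shear governs: 31.8 kips.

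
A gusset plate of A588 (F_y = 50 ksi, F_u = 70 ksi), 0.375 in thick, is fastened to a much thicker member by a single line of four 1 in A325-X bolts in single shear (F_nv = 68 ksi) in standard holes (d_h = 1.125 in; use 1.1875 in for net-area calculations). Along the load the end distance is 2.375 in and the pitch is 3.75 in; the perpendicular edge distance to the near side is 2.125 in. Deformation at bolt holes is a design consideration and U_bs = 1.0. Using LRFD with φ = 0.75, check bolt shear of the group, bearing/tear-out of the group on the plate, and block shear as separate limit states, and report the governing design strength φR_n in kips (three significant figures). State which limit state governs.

142 kips (block shear governs)

Bolt shear: A_b = π·1²/4 = 0.7854 in²; R_n = 68 × 0.7854 × 4 × 1 = 213.6 kips → 0.75 × 213.6 = 160 kips.
Bearing: edge l_c = 1.812, r_n = 57.09 kips; interior l_c = 2.625, r_n = 63 kips; R_n = 57.09 + 3·63 = 246.1 kips → 185 kips.
Block shear: A_gv = 5.109, A_nv = 3.551, A_nt = 0.5742 in²; R_n = min(0.6F_uA_nv, 0.6F_yA_gv) + U_bs·F_u·A_nt = 189.3 kips → 142 kips.
Block shear governs: 142 kips.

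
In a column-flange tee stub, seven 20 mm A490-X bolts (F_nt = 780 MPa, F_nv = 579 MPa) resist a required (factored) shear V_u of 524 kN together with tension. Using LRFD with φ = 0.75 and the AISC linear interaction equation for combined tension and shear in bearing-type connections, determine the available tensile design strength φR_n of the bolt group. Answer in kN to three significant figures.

A_b = π·20²/4 = 314.2 mm²; f_rv = 524 × 1000 / (7 × 314.2) = 238.3 MPa.
F'_nt = 1.3 F_nt − (F_nt / φF_nv) f_rv = 1.3·780 − (780/(0.75·579))·238.3 = 586 MPa, capped at F_nt → F'_nt = 586 MPa.
R_n = F'_nt · A_b · n = 586 × 314.2 × 7 / 1000 = 1289 kN.
Design strength φR_n = 0.75 × 1289 = 967 kN.

967 kN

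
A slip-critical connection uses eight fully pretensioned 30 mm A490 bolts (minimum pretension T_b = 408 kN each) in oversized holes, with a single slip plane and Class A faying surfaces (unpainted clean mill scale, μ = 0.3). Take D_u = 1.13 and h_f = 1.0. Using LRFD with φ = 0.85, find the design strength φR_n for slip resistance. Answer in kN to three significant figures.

R_n = μ · D_u · h_f · T_b · n_s · n_b = 0.3 × 1.13 × 1.0 × 408 × 1 × 8 = 1106 kN.
Design strength φR_n = 0.85 × 1106 = 941 kN.

941 kN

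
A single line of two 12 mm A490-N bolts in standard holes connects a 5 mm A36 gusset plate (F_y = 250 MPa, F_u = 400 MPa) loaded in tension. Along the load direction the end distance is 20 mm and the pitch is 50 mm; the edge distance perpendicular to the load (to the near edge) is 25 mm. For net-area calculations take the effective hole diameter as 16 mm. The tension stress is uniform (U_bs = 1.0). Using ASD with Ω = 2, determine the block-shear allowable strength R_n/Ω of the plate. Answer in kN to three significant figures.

Shear plane L_v = 20 + 1·50 = 70 mm; A_gv = 70 × 5 = 350 mm².
A_nv = (70 − 1.5·16) × 5 = 230 mm².
A_nt = (25 − 0.5·16) × 5 = 85 mm².
0.6 F_u A_nv = 55.2 kN; 0.6 F_y A_gv = 52.5 kN → shear yielding governs the shear term.
R_n = 52.5 + 1.0 × 400 × 85 / 1000 = 86.5 kN.
Allowable strength R_n/Ω = 86.5 / 2 = 43.2 kN.

43.2 kN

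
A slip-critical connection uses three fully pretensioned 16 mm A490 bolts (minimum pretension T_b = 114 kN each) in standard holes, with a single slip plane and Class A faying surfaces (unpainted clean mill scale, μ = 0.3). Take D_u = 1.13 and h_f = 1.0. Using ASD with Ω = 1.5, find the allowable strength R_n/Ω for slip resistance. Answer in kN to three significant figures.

R_n = μ · D_u · h_f · T_b · n_s · n_b = 0.3 × 1.13 × 1.0 × 114 × 1 × 3 = 115.9 kN.
Allowable strength R_n/Ω = 115.9 / 1.5 = 77.3 kN.

77.3 kN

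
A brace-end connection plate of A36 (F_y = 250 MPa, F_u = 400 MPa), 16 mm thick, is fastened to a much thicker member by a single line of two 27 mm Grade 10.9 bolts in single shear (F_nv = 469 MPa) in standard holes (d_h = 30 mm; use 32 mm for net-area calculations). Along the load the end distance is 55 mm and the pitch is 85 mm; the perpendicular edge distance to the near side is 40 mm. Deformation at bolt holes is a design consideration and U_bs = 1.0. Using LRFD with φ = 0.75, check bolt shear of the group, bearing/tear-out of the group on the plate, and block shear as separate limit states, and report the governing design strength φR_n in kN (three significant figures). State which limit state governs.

367 kN (block shear governs)

Bolt shear: A_b = π·27²/4 = 572.6 mm²; R_n = 469 × 572.6 × 2 × 1 / 1000 = 537.1 kN → 0.75 × 537.1 = 403 kN.
Bearing: edge l_c = 40, r_n = 307.2 kN; interior l_c = 55, r_n = 414.7 kN; R_n = 307.2 + 1·414.7 = 721.9 kN → 541 kN.
Block shear: A_gv = 2240, A_nv = 1472, A_nt = 384 mm²; R_n = min(0.6F_uA_nv, 0.6F_yA_gv) + U_bs·F_u·A_nt = 489.6 kN → 367 kN.
Block shear governs: 367 kN.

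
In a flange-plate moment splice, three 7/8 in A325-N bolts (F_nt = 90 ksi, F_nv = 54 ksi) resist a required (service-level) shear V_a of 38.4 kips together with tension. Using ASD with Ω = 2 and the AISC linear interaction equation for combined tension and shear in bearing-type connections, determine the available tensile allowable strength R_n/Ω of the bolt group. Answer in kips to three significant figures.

41.5 kips

A_b = π·0.875²/4 = 0.6013 in²; f_rv = 38.4 / (3 × 0.6013) = 21.29 ksi.
F'_nt = 1.3 F_nt − (Ω F_nt / F_nv) f_rv = 1.3·90 − (2·90/54)·21.29 = 46.05 ksi, capped at F_nt → F'_nt = 46.05 ksi.
R_n = F'_nt · A_b · n = 46.05 × 0.6013 × 3 = 83.06 kips.
Allowable strength R_n/Ω = 83.06 / 2 = 41.5 kips.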